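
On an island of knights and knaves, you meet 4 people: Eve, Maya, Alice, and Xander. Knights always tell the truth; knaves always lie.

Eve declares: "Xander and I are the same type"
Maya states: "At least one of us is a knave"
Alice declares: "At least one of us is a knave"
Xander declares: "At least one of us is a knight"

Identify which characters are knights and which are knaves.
Eve is a knave.
Maya is a knight.
Alice is a knight.
Xander is a knight.

Verification:
- Eve (knave) says "Xander and I are the same type" - this is FALSE (a lie) because Eve is a knave and Xander is a knight.
- Maya (knight) says "At least one of us is a knave" - this is TRUE because Eve is a knave.
- Alice (knight) says "At least one of us is a knave" - this is TRUE because Eve is a knave.
- Xander (knight) says "At least one of us is a knight" - this is TRUE because Maya, Alice, and Xander are knights.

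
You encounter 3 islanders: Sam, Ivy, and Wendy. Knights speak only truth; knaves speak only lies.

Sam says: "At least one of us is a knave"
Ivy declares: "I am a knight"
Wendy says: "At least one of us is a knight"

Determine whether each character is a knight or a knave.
Sam is a knight.
Ivy is a knave.
Wendy is a knight.

Verification:
- Sam (knight) says "At least one of us is a knave" - this is TRUE because Ivy is a knave.
- Ivy (knave) says "I am a knight" - this is FALSE (a lie) because Ivy is a knave.
- Wendy (knight) says "At least one of us is a knight" - this is TRUE because Sam and Wendy are knights.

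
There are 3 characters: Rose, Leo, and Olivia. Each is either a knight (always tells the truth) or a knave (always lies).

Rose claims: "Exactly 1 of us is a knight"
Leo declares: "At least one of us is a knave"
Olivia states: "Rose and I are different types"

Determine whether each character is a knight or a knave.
Rose is a knave.
Leo is a knight.
Olivia is a knight.

Verification:
- Rose (knave) says "Exactly 1 of us is a knight" - this is FALSE (a lie) because there are 2 knights.
- Leo (knight) says "At least one of us is a knave" - this is TRUE because Rose is a knave.
- Olivia (knight) says "Rose and I are different types" - this is TRUE because Olivia is a knight and Rose is a knave.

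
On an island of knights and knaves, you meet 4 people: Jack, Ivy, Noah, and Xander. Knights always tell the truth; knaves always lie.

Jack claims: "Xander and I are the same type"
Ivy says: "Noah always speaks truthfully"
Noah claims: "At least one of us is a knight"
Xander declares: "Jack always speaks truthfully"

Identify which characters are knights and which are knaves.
Jack is a knight.
Ivy is a knight.
Noah is a knight.
Xander is a knight.

Verification:
- Jack (knight) says "Xander and I are the same type" - this is TRUE because Jack is a knight and Xander is a knight.
- Ivy (knight) says "Noah always speaks truthfully" - this is TRUE because Noah is a knight.
- Noah (knight) says "At least one of us is a knight" - this is TRUE because Jack, Ivy, Noah, and Xander are knights.
- Xander (knight) says "Jack always speaks truthfully" - this is TRUE because Jack is a knight.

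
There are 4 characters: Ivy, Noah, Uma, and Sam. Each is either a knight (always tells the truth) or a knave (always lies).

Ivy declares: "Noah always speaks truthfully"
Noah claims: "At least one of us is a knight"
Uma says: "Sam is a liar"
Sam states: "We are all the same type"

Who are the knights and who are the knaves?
Ivy is a knight.
Noah is a knight.
Uma is a knight.
Sam is a knave.

Verification:
- Ivy (knight) says "Noah always speaks truthfully" - this is TRUE because Noah is a knight.
- Noah (knight) says "At least one of us is a knight" - this is TRUE because Ivy, Noah, and Uma are knights.
- Uma (knight) says "Sam is a liar" - this is TRUE because Sam is a knave.
- Sam (knave) says "We are all the same type" - this is FALSE (a lie) because Ivy, Noah, and Uma are knights and Sam is a knave.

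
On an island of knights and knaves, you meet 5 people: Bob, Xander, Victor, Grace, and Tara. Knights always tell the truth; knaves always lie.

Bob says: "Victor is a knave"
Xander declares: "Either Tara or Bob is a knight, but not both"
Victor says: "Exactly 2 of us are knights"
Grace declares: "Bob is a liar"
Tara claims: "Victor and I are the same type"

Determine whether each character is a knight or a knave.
Bob is a knave.
Xander is a knave.
Victor is a knight.
Grace is a knight.
Tara is a knave.

Verification:
- Bob (knave) says "Victor is a knave" - this is FALSE (a lie) because Victor is a knight.
- Xander (knave) says "Either Tara or Bob is a knight, but not both" - this is FALSE (a lie) because Tara is a knave and Bob is a knave.
- Victor (knight) says "Exactly 2 of us are knights" - this is TRUE because there are 2 knights.
- Grace (knight) says "Bob is a liar" - this is TRUE because Bob is a knave.
- Tara (knave) says "Victor and I are the same type" - this is FALSE (a lie) because Tara is a knave and Victor is a knight.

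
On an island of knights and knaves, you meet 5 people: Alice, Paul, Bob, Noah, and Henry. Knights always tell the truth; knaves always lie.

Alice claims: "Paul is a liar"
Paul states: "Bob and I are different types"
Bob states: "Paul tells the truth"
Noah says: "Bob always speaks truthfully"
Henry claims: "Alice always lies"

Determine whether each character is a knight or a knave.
Alice is a knight.
Paul is a knave.
Bob is a knave.
Noah is a knave.
Henry is a knave.

Verification:
- Alice (knight) says "Paul is a liar" - this is TRUE because Paul is a knave.
- Paul (knave) says "Bob and I are different types" - this is FALSE (a lie) because Paul is a knave and Bob is a knave.
- Bob (knave) says "Paul tells the truth" - this is FALSE (a lie) because Paul is a knave.
- Noah (knave) says "Bob always speaks truthfully" - this is FALSE (a lie) because Bob is a knave.
- Henry (knave) says "Alice always lies" - this is FALSE (a lie) because Alice is a knight.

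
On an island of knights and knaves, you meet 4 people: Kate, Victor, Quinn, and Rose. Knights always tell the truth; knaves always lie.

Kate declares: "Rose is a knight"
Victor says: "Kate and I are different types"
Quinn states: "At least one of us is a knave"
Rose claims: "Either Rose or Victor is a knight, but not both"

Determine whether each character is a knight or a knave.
Kate is a knave.
Victor is a knave.
Quinn is a knight.
Rose is a knave.

Verification:
- Kate (knave) says "Rose is a knight" - this is FALSE (a lie) because Rose is a knave.
- Victor (knave) says "Kate and I are different types" - this is FALSE (a lie) because Victor is a knave and Kate is a knave.
- Quinn (knight) says "At least one of us is a knave" - this is TRUE because Kate, Victor, and Rose are knaves.
- Rose (knave) says "Either Rose or Victor is a knight, but not both" - this is FALSE (a lie) because Rose is a knave and Victor is a knave.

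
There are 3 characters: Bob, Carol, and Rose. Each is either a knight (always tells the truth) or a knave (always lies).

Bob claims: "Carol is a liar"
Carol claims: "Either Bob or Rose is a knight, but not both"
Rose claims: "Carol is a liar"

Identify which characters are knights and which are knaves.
Bob is a knight.
Carol is a knave.
Rose is a knight.

Verification:
- Bob (knight) says "Carol is a liar" - this is TRUE because Carol is a knave.
- Carol (knave) says "Either Bob or Rose is a knight, but not both" - this is FALSE (a lie) because Bob is a knight and Rose is a knight.
- Rose (knight) says "Carol is a liar" - this is TRUE because Carol is a knave.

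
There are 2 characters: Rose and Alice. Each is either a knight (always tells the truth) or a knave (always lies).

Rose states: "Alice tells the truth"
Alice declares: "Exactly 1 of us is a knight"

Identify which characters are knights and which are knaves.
Rose is a knave.
Alice is a knave.

Verification:
- Rose (knave) says "Alice tells the truth" - this is FALSE (a lie) because Alice is a knave.
- Alice (knave) says "Exactly 1 of us is a knight" - this is FALSE (a lie) because there are 0 knights.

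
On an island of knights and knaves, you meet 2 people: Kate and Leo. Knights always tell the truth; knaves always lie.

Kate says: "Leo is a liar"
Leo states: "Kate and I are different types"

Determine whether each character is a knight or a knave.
Kate is a knave.
Leo is a knight.

Verification:
- Kate (knave) says "Leo is a liar" - this is FALSE (a lie) because Leo is a knight.
- Leo (knight) says "Kate and I are different types" - this is TRUE because Leo is a knight and Kate is a knave.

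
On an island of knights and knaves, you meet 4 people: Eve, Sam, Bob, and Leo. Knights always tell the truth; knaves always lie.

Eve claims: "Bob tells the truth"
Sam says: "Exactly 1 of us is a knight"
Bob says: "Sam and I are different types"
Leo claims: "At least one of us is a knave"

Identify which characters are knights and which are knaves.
Eve is a knight.
Sam is a knave.
Bob is a knight.
Leo is a knight.

Verification:
- Eve (knight) says "Bob tells the truth" - this is TRUE because Bob is a knight.
- Sam (knave) says "Exactly 1 of us is a knight" - this is FALSE (a lie) because there are 3 knights.
- Bob (knight) says "Sam and I are different types" - this is TRUE because Bob is a knight and Sam is a knave.
- Leo (knight) says "At least one of us is a knave" - this is TRUE because Sam is a knave.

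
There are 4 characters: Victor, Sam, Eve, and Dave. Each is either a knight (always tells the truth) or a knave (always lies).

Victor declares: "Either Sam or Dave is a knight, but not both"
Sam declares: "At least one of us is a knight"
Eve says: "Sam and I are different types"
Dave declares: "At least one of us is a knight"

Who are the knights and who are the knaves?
Victor is a knave.
Sam is a knave.
Eve is a knave.
Dave is a knave.

Verification:
- Victor (knave) says "Either Sam or Dave is a knight, but not both" - this is FALSE (a lie) because Sam is a knave and Dave is a knave.
- Sam (knave) says "At least one of us is a knight" - this is FALSE (a lie) because no one is a knight.
- Eve (knave) says "Sam and I are different types" - this is FALSE (a lie) because Eve is a knave and Sam is a knave.
- Dave (knave) says "At least one of us is a knight" - this is FALSE (a lie) because no one is a knight.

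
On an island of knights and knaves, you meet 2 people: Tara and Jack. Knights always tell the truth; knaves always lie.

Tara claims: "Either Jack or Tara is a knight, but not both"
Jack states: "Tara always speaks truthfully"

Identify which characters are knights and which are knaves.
Tara is a knave.
Jack is a knave.

Verification:
- Tara (knave) says "Either Jack or Tara is a knight, but not both" - this is FALSE (a lie) because Jack is a knave and Tara is a knave.
- Jack (knave) says "Tara always speaks truthfully" - this is FALSE (a lie) because Tara is a knave.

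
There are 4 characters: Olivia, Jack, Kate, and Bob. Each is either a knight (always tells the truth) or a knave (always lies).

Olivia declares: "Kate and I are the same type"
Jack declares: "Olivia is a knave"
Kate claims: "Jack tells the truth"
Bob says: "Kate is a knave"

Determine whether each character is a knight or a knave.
Olivia is a knave.
Jack is a knight.
Kate is a knight.
Bob is a knave.

Verification:
- Olivia (knave) says "Kate and I are the same type" - this is FALSE (a lie) because Olivia is a knave and Kate is a knight.
- Jack (knight) says "Olivia is a knave" - this is TRUE because Olivia is a knave.
- Kate (knight) says "Jack tells the truth" - this is TRUE because Jack is a knight.
- Bob (knave) says "Kate is a knave" - this is FALSE (a lie) because Kate is a knight.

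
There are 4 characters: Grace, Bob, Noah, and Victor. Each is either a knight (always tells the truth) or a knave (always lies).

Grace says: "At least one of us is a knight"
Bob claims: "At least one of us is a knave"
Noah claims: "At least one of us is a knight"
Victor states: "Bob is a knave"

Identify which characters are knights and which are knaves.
Grace is a knight.
Bob is a knight.
Noah is a knight.
Victor is a knave.

Verification:
- Grace (knight) says "At least one of us is a knight" - this is TRUE because Grace, Bob, and Noah are knights.
- Bob (knight) says "At least one of us is a knave" - this is TRUE because Victor is a knave.
- Noah (knight) says "At least one of us is a knight" - this is TRUE because Grace, Bob, and Noah are knights.
- Victor (knave) says "Bob is a knave" - this is FALSE (a lie) because Bob is a knight.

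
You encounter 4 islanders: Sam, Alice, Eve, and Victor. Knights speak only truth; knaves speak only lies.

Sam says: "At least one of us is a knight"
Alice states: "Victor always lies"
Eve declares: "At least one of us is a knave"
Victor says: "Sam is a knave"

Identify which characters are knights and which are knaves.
Sam is a knight.
Alice is a knight.
Eve is a knight.
Victor is a knave.

Verification:
- Sam (knight) says "At least one of us is a knight" - this is TRUE because Sam, Alice, and Eve are knights.
- Alice (knight) says "Victor always lies" - this is TRUE because Victor is a knave.
- Eve (knight) says "At least one of us is a knave" - this is TRUE because Victor is a knave.
- Victor (knave) says "Sam is a knave" - this is FALSE (a lie) because Sam is a knight.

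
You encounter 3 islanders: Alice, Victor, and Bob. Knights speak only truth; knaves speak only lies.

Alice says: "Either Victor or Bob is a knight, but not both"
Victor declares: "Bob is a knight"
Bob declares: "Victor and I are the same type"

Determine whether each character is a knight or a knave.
Alice is a knave.
Victor is a knight.
Bob is a knight.

Verification:
- Alice (knave) says "Either Victor or Bob is a knight, but not both" - this is FALSE (a lie) because Victor is a knight and Bob is a knight.
- Victor (knight) says "Bob is a knight" - this is TRUE because Bob is a knight.
- Bob (knight) says "Victor and I are the same type" - this is TRUE because Bob is a knight and Victor is a knight.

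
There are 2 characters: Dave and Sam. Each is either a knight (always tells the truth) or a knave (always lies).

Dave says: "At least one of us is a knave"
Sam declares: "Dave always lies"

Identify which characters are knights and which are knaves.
Dave is a knight.
Sam is a knave.

Verification:
- Dave (knight) says "At least one of us is a knave" - this is TRUE because Sam is a knave.
- Sam (knave) says "Dave always lies" - this is FALSE (a lie) because Dave is a knight.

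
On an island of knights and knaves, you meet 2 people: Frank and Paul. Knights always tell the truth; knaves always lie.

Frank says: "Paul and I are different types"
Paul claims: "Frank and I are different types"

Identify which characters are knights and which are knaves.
Frank is a knave.
Paul is a knave.

Verification:
- Frank (knave) says "Paul and I are different types" - this is FALSE (a lie) because Frank is a knave and Paul is a knave.
- Paul (knave) says "Frank and I are different types" - this is FALSE (a lie) because Paul is a knave and Frank is a knave.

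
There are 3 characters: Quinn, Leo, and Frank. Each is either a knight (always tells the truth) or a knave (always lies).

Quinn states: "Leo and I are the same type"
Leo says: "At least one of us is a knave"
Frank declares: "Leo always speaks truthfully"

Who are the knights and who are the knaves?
Quinn is a knave.
Leo is a knight.
Frank is a knight.

Verification:
- Quinn (knave) says "Leo and I are the same type" - this is FALSE (a lie) because Quinn is a knave and Leo is a knight.
- Leo (knight) says "At least one of us is a knave" - this is TRUE because Quinn is a knave.
- Frank (knight) says "Leo always speaks truthfully" - this is TRUE because Leo is a knight.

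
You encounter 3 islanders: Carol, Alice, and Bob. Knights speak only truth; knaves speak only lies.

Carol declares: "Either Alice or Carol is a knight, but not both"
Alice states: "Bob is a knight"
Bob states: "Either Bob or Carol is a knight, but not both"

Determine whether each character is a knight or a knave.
Carol is a knave.
Alice is a knave.
Bob is a knave.

Verification:
- Carol (knave) says "Either Alice or Carol is a knight, but not both" - this is FALSE (a lie) because Alice is a knave and Carol is a knave.
- Alice (knave) says "Bob is a knight" - this is FALSE (a lie) because Bob is a knave.
- Bob (knave) says "Either Bob or Carol is a knight, but not both" - this is FALSE (a lie) because Bob is a knave and Carol is a knave.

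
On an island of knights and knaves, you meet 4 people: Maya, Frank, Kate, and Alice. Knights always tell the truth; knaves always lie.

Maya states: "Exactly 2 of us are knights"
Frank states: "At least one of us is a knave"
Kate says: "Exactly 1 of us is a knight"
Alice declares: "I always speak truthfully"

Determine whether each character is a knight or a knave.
Maya is a knight.
Frank is a knight.
Kate is a knave.
Alice is a knave.

Verification:
- Maya (knight) says "Exactly 2 of us are knights" - this is TRUE because there are 2 knights.
- Frank (knight) says "At least one of us is a knave" - this is TRUE because Kate and Alice are knaves.
- Kate (knave) says "Exactly 1 of us is a knight" - this is FALSE (a lie) because there are 2 knights.
- Alice (knave) says "I always speak truthfully" - this is FALSE (a lie) because Alice is a knave.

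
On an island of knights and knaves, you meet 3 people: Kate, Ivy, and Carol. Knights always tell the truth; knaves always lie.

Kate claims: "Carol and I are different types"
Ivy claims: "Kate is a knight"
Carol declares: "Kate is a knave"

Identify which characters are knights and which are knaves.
Kate is a knight.
Ivy is a knight.
Carol is a knave.

Verification:
- Kate (knight) says "Carol and I are different types" - this is TRUE because Kate is a knight and Carol is a knave.
- Ivy (knight) says "Kate is a knight" - this is TRUE because Kate is a knight.
- Carol (knave) says "Kate is a knave" - this is FALSE (a lie) because Kate is a knight.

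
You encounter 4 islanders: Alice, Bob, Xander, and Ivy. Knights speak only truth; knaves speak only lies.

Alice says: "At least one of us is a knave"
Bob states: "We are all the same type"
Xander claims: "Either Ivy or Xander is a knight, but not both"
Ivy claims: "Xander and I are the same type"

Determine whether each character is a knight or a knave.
Alice is a knight.
Bob is a knave.
Xander is a knight.
Ivy is a knave.

Verification:
- Alice (knight) says "At least one of us is a knave" - this is TRUE because Bob and Ivy are knaves.
- Bob (knave) says "We are all the same type" - this is FALSE (a lie) because Alice and Xander are knights and Bob and Ivy are knaves.
- Xander (knight) says "Either Ivy or Xander is a knight, but not both" - this is TRUE because Ivy is a knave and Xander is a knight.
- Ivy (knave) says "Xander and I are the same type" - this is FALSE (a lie) because Ivy is a knave and Xander is a knight.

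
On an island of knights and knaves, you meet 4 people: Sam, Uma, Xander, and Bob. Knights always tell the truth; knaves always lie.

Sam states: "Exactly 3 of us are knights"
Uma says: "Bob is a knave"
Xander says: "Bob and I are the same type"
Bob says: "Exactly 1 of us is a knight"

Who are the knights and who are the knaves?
Sam is a knave.
Uma is a knave.
Xander is a knave.
Bob is a knight.

Verification:
- Sam (knave) says "Exactly 3 of us are knights" - this is FALSE (a lie) because there are 1 knights.
- Uma (knave) says "Bob is a knave" - this is FALSE (a lie) because Bob is a knight.
- Xander (knave) says "Bob and I are the same type" - this is FALSE (a lie) because Xander is a knave and Bob is a knight.
- Bob (knight) says "Exactly 1 of us is a knight" - this is TRUE because there are 1 knights.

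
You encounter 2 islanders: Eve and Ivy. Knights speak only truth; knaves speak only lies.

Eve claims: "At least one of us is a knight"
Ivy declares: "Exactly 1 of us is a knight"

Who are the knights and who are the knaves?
Eve is a knave.
Ivy is a knave.

Verification:
- Eve (knave) says "At least one of us is a knight" - this is FALSE (a lie) because no one is a knight.
- Ivy (knave) says "Exactly 1 of us is a knight" - this is FALSE (a lie) because there are 0 knights.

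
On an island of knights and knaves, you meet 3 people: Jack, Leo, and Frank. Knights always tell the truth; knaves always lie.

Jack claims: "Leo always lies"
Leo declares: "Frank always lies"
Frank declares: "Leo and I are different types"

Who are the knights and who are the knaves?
Jack is a knight.
Leo is a knave.
Frank is a knight.

Verification:
- Jack (knight) says "Leo always lies" - this is TRUE because Leo is a knave.
- Leo (knave) says "Frank always lies" - this is FALSE (a lie) because Frank is a knight.
- Frank (knight) says "Leo and I are different types" - this is TRUE because Frank is a knight and Leo is a knave.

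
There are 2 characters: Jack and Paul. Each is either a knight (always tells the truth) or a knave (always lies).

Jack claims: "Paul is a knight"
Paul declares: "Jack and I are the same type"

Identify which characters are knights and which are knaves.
Jack is a knight.
Paul is a knight.

Verification:
- Jack (knight) says "Paul is a knight" - this is TRUE because Paul is a knight.
- Paul (knight) says "Jack and I are the same type" - this is TRUE because Paul is a knight and Jack is a knight.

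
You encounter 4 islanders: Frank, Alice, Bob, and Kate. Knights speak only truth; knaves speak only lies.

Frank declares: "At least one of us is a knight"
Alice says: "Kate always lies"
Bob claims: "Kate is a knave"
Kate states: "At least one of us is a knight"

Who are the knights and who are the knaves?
Frank is a knight.
Alice is a knave.
Bob is a knave.
Kate is a knight.

Verification:
- Frank (knight) says "At least one of us is a knight" - this is TRUE because Frank and Kate are knights.
- Alice (knave) says "Kate always lies" - this is FALSE (a lie) because Kate is a knight.
- Bob (knave) says "Kate is a knave" - this is FALSE (a lie) because Kate is a knight.
- Kate (knight) says "At least one of us is a knight" - this is TRUE because Frank and Kate are knights.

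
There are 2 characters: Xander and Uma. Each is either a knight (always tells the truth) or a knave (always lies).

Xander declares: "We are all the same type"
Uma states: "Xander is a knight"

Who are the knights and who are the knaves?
Xander is a knight.
Uma is a knight.

Verification:
- Xander (knight) says "We are all the same type" - this is TRUE because Xander and Uma are knights.
- Uma (knight) says "Xander is a knight" - this is TRUE because Xander is a knight.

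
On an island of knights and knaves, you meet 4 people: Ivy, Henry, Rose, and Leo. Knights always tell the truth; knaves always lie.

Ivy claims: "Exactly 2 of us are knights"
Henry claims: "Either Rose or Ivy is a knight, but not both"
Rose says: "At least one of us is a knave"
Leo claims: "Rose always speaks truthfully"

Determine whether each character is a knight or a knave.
Ivy is a knave.
Henry is a knight.
Rose is a knight.
Leo is a knight.

Verification:
- Ivy (knave) says "Exactly 2 of us are knights" - this is FALSE (a lie) because there are 3 knights.
- Henry (knight) says "Either Rose or Ivy is a knight, but not both" - this is TRUE because Rose is a knight and Ivy is a knave.
- Rose (knight) says "At least one of us is a knave" - this is TRUE because Ivy is a knave.
- Leo (knight) says "Rose always speaks truthfully" - this is TRUE because Rose is a knight.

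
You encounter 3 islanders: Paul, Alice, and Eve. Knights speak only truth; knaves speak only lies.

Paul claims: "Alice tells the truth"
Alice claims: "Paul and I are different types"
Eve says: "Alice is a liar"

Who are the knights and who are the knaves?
Paul is a knave.
Alice is a knave.
Eve is a knight.

Verification:
- Paul (knave) says "Alice tells the truth" - this is FALSE (a lie) because Alice is a knave.
- Alice (knave) says "Paul and I are different types" - this is FALSE (a lie) because Alice is a knave and Paul is a knave.
- Eve (knight) says "Alice is a liar" - this is TRUE because Alice is a knave.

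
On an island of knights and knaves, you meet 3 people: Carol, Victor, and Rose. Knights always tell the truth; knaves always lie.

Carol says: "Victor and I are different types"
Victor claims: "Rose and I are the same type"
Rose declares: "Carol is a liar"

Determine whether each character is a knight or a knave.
Carol is a knave.
Victor is a knave.
Rose is a knight.

Verification:
- Carol (knave) says "Victor and I are different types" - this is FALSE (a lie) because Carol is a knave and Victor is a knave.
- Victor (knave) says "Rose and I are the same type" - this is FALSE (a lie) because Victor is a knave and Rose is a knight.
- Rose (knight) says "Carol is a liar" - this is TRUE because Carol is a knave.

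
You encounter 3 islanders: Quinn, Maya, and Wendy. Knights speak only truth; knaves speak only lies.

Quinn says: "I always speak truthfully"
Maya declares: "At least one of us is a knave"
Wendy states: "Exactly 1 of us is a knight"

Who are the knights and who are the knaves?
Quinn is a knight.
Maya is a knight.
Wendy is a knave.

Verification:
- Quinn (knight) says "I always speak truthfully" - this is TRUE because Quinn is a knight.
- Maya (knight) says "At least one of us is a knave" - this is TRUE because Wendy is a knave.
- Wendy (knave) says "Exactly 1 of us is a knight" - this is FALSE (a lie) because there are 2 knights.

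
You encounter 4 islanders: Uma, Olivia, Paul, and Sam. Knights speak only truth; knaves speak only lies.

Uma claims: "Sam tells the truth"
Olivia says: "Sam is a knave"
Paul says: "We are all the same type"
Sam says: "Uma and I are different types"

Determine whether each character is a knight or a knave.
Uma is a knave.
Olivia is a knight.
Paul is a knave.
Sam is a knave.

Verification:
- Uma (knave) says "Sam tells the truth" - this is FALSE (a lie) because Sam is a knave.
- Olivia (knight) says "Sam is a knave" - this is TRUE because Sam is a knave.
- Paul (knave) says "We are all the same type" - this is FALSE (a lie) because Olivia is a knight and Uma, Paul, and Sam are knaves.
- Sam (knave) says "Uma and I are different types" - this is FALSE (a lie) because Sam is a knave and Uma is a knave.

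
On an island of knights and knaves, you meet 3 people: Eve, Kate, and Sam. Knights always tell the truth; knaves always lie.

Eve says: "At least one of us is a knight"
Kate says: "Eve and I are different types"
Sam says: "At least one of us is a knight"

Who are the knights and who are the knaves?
Eve is a knave.
Kate is a knave.
Sam is a knave.

Verification:
- Eve (knave) says "At least one of us is a knight" - this is FALSE (a lie) because no one is a knight.
- Kate (knave) says "Eve and I are different types" - this is FALSE (a lie) because Kate is a knave and Eve is a knave.
- Sam (knave) says "At least one of us is a knight" - this is FALSE (a lie) because no one is a knight.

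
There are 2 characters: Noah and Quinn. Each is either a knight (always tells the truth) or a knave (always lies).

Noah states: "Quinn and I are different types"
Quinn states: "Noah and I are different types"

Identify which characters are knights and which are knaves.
Noah is a knave.
Quinn is a knave.

Verification:
- Noah (knave) says "Quinn and I are different types" - this is FALSE (a lie) because Noah is a knave and Quinn is a knave.
- Quinn (knave) says "Noah and I are different types" - this is FALSE (a lie) because Quinn is a knave and Noah is a knave.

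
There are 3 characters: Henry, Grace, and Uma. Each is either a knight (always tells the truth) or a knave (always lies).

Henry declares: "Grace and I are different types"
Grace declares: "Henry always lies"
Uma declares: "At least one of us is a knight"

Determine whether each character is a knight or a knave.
Henry is a knight.
Grace is a knave.
Uma is a knight.

Verification:
- Henry (knight) says "Grace and I are different types" - this is TRUE because Henry is a knight and Grace is a knave.
- Grace (knave) says "Henry always lies" - this is FALSE (a lie) because Henry is a knight.
- Uma (knight) says "At least one of us is a knight" - this is TRUE because Henry and Uma are knights.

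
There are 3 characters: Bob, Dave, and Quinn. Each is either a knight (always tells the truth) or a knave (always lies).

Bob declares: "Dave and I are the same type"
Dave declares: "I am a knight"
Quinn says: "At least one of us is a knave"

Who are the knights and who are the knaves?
Bob is a knave.
Dave is a knight.
Quinn is a knight.

Verification:
- Bob (knave) says "Dave and I are the same type" - this is FALSE (a lie) because Bob is a knave and Dave is a knight.
- Dave (knight) says "I am a knight" - this is TRUE because Dave is a knight.
- Quinn (knight) says "At least one of us is a knave" - this is TRUE because Bob is a knave.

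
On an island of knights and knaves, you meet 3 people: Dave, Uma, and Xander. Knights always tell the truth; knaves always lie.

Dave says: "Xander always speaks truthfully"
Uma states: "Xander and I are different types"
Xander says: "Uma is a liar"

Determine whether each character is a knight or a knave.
Dave is a knave.
Uma is a knight.
Xander is a knave.

Verification:
- Dave (knave) says "Xander always speaks truthfully" - this is FALSE (a lie) because Xander is a knave.
- Uma (knight) says "Xander and I are different types" - this is TRUE because Uma is a knight and Xander is a knave.
- Xander (knave) says "Uma is a liar" - this is FALSE (a lie) because Uma is a knight.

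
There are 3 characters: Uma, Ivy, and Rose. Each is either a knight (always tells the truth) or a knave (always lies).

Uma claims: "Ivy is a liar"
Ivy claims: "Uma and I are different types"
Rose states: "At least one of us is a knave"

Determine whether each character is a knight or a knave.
Uma is a knave.
Ivy is a knight.
Rose is a knight.

Verification:
- Uma (knave) says "Ivy is a liar" - this is FALSE (a lie) because Ivy is a knight.
- Ivy (knight) says "Uma and I are different types" - this is TRUE because Ivy is a knight and Uma is a knave.
- Rose (knight) says "At least one of us is a knave" - this is TRUE because Uma is a knave.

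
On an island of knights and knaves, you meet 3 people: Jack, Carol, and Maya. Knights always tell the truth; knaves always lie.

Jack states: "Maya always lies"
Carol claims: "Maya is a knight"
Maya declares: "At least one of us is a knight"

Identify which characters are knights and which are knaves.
Jack is a knave.
Carol is a knight.
Maya is a knight.

Verification:
- Jack (knave) says "Maya always lies" - this is FALSE (a lie) because Maya is a knight.
- Carol (knight) says "Maya is a knight" - this is TRUE because Maya is a knight.
- Maya (knight) says "At least one of us is a knight" - this is TRUE because Carol and Maya are knights.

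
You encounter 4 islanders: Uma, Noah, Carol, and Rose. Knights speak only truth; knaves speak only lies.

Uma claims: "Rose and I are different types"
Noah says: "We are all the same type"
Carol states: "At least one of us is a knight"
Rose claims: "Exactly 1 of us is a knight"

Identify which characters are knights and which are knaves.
Uma is a knight.
Noah is a knave.
Carol is a knight.
Rose is a knave.

Verification:
- Uma (knight) says "Rose and I are different types" - this is TRUE because Uma is a knight and Rose is a knave.
- Noah (knave) says "We are all the same type" - this is FALSE (a lie) because Uma and Carol are knights and Noah and Rose are knaves.
- Carol (knight) says "At least one of us is a knight" - this is TRUE because Uma and Carol are knights.
- Rose (knave) says "Exactly 1 of us is a knight" - this is FALSE (a lie) because there are 2 knights.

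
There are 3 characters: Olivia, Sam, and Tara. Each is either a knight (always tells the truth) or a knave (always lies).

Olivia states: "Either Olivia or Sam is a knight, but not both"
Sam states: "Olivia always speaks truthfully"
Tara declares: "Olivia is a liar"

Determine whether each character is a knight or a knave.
Olivia is a knave.
Sam is a knave.
Tara is a knight.

Verification:
- Olivia (knave) says "Either Olivia or Sam is a knight, but not both" - this is FALSE (a lie) because Olivia is a knave and Sam is a knave.
- Sam (knave) says "Olivia always speaks truthfully" - this is FALSE (a lie) because Olivia is a knave.
- Tara (knight) says "Olivia is a liar" - this is TRUE because Olivia is a knave.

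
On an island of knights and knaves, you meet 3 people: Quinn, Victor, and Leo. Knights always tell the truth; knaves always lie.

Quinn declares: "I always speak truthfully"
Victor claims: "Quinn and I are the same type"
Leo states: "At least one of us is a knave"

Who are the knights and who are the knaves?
Quinn is a knight.
Victor is a knave.
Leo is a knight.

Verification:
- Quinn (knight) says "I always speak truthfully" - this is TRUE because Quinn is a knight.
- Victor (knave) says "Quinn and I are the same type" - this is FALSE (a lie) because Victor is a knave and Quinn is a knight.
- Leo (knight) says "At least one of us is a knave" - this is TRUE because Victor is a knave.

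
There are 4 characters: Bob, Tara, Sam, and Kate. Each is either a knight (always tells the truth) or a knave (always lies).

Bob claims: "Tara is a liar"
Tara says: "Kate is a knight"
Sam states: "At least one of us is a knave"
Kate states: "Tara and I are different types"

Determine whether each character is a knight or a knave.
Bob is a knight.
Tara is a knave.
Sam is a knight.
Kate is a knave.

Verification:
- Bob (knight) says "Tara is a liar" - this is TRUE because Tara is a knave.
- Tara (knave) says "Kate is a knight" - this is FALSE (a lie) because Kate is a knave.
- Sam (knight) says "At least one of us is a knave" - this is TRUE because Tara and Kate are knaves.
- Kate (knave) says "Tara and I are different types" - this is FALSE (a lie) because Kate is a knave and Tara is a knave.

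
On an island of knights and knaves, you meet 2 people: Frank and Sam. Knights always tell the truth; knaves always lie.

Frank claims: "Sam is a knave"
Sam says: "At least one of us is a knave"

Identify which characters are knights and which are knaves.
Frank is a knave.
Sam is a knight.

Verification:
- Frank (knave) says "Sam is a knave" - this is FALSE (a lie) because Sam is a knight.
- Sam (knight) says "At least one of us is a knave" - this is TRUE because Frank is a knave.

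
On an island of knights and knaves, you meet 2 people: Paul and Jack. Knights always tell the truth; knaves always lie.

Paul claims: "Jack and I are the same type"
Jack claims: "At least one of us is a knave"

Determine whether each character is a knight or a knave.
Paul is a knave.
Jack is a knight.

Verification:
- Paul (knave) says "Jack and I are the same type" - this is FALSE (a lie) because Paul is a knave and Jack is a knight.
- Jack (knight) says "At least one of us is a knave" - this is TRUE because Paul is a knave.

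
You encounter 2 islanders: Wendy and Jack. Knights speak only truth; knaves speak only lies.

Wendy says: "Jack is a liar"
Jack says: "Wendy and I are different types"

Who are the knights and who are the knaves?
Wendy is a knave.
Jack is a knight.

Verification:
- Wendy (knave) says "Jack is a liar" - this is FALSE (a lie) because Jack is a knight.
- Jack (knight) says "Wendy and I are different types" - this is TRUE because Jack is a knight and Wendy is a knave.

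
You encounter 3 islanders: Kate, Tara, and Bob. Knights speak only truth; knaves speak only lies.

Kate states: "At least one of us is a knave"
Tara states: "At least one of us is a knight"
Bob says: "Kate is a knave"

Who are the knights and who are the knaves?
Kate is a knight.
Tara is a knight.
Bob is a knave.

Verification:
- Kate (knight) says "At least one of us is a knave" - this is TRUE because Bob is a knave.
- Tara (knight) says "At least one of us is a knight" - this is TRUE because Kate and Tara are knights.
- Bob (knave) says "Kate is a knave" - this is FALSE (a lie) because Kate is a knight.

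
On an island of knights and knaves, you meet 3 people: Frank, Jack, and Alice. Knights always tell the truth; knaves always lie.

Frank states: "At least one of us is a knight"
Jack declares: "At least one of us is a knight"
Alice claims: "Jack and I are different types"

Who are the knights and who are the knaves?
Frank is a knave.
Jack is a knave.
Alice is a knave.

Verification:
- Frank (knave) says "At least one of us is a knight" - this is FALSE (a lie) because no one is a knight.
- Jack (knave) says "At least one of us is a knight" - this is FALSE (a lie) because no one is a knight.
- Alice (knave) says "Jack and I are different types" - this is FALSE (a lie) because Alice is a knave and Jack is a knave.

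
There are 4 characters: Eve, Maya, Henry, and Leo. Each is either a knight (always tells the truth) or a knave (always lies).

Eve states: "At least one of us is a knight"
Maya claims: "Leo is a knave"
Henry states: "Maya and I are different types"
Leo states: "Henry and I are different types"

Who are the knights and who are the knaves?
Eve is a knight.
Maya is a knave.
Henry is a knave.
Leo is a knight.

Verification:
- Eve (knight) says "At least one of us is a knight" - this is TRUE because Eve and Leo are knights.
- Maya (knave) says "Leo is a knave" - this is FALSE (a lie) because Leo is a knight.
- Henry (knave) says "Maya and I are different types" - this is FALSE (a lie) because Henry is a knave and Maya is a knave.
- Leo (knight) says "Henry and I are different types" - this is TRUE because Leo is a knight and Henry is a knave.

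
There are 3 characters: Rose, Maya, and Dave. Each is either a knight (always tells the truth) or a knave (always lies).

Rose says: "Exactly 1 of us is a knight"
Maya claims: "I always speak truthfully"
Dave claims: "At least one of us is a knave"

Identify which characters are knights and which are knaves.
Rose is a knave.
Maya is a knight.
Dave is a knight.

Verification:
- Rose (knave) says "Exactly 1 of us is a knight" - this is FALSE (a lie) because there are 2 knights.
- Maya (knight) says "I always speak truthfully" - this is TRUE because Maya is a knight.
- Dave (knight) says "At least one of us is a knave" - this is TRUE because Rose is a knave.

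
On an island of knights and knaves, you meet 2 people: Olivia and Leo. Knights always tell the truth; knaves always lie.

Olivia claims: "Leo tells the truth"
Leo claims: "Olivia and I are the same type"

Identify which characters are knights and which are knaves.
Olivia is a knight.
Leo is a knight.

Verification:
- Olivia (knight) says "Leo tells the truth" - this is TRUE because Leo is a knight.
- Leo (knight) says "Olivia and I are the same type" - this is TRUE because Leo is a knight and Olivia is a knight.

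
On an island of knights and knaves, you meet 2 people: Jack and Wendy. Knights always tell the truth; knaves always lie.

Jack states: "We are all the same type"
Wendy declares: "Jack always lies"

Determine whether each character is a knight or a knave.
Jack is a knave.
Wendy is a knight.

Verification:
- Jack (knave) says "We are all the same type" - this is FALSE (a lie) because Wendy is a knight and Jack is a knave.
- Wendy (knight) says "Jack always lies" - this is TRUE because Jack is a knave.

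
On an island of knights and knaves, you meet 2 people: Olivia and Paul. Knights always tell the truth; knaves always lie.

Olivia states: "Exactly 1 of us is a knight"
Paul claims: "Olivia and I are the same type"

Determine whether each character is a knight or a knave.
Olivia is a knight.
Paul is a knave.

Verification:
- Olivia (knight) says "Exactly 1 of us is a knight" - this is TRUE because there are 1 knights.
- Paul (knave) says "Olivia and I are the same type" - this is FALSE (a lie) because Paul is a knave and Olivia is a knight.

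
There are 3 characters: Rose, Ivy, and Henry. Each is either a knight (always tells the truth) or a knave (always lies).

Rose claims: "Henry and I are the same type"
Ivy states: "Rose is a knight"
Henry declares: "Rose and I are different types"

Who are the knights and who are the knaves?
Rose is a knave.
Ivy is a knave.
Henry is a knight.

Verification:
- Rose (knave) says "Henry and I are the same type" - this is FALSE (a lie) because Rose is a knave and Henry is a knight.
- Ivy (knave) says "Rose is a knight" - this is FALSE (a lie) because Rose is a knave.
- Henry (knight) says "Rose and I are different types" - this is TRUE because Henry is a knight and Rose is a knave.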